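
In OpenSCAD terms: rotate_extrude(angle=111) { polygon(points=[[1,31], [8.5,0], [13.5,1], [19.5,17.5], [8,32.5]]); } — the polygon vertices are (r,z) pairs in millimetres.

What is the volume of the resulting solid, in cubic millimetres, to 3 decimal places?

Volume = 6572.060 mm³

Profile (r,z), 5 vertices: (1,31) (8.5,0) (13.5,1) (19.5,17.5) (8,32.5)
edge 0: (1,31)→(8.5,0)  cross = 1·0 − 8.5·31 = -263.5000; (r_i+r_j)·cross = 9.5·-263.5000 = -2503.2500
edge 1: (8.5,0)→(13.5,1)  cross = 8.5·1 − 13.5·0 = 8.5000; (r_i+r_j)·cross = 22·8.5000 = 187.0000
edge 2: (13.5,1)→(19.5,17.5)  cross = 13.5·17.5 − 19.5·1 = 216.7500; (r_i+r_j)·cross = 33·216.7500 = 7152.7500
edge 3: (19.5,17.5)→(8,32.5)  cross = 19.5·32.5 − 8·17.5 = 493.7500; (r_i+r_j)·cross = 27.5·493.7500 = 13578.1250
edge 4: (8,32.5)→(1,31)  cross = 8·31 − 1·32.5 = 215.5000; (r_i+r_j)·cross = 9·215.5000 = 1939.5000
Σcross = 671.0000 → A = |Σcross|/2 = 335.5000 mm²
Σ(r_i+r_j)·cross = 20354.1250 → first moment M = |Σ|/6 = 3392.3542
R_c = M/A = 3392.3542/335.5000 = 10.1113 mm
θ = 111° = 1.937315 rad
V = θ·R_c·A = 1.937315·10.1113·335.5000 = 6572.060 mm³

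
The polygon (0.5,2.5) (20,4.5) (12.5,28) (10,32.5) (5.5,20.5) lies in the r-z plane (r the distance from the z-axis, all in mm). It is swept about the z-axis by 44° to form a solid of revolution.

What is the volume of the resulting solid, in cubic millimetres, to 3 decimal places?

Volume = 2388.501 mm³

Profile (r,z), 5 vertices: (0.5,2.5) (20,4.5) (12.5,28) (10,32.5) (5.5,20.5)
edge 0: (0.5,2.5)→(20,4.5)  cross = 0.5·4.5 − 20·2.5 = -47.7500; (r_i+r_j)·cross = 20.5·-47.7500 = -978.8750
edge 1: (20,4.5)→(12.5,28)  cross = 20·28 − 12.5·4.5 = 503.7500; (r_i+r_j)·cross = 32.5·503.7500 = 16371.8750
edge 2: (12.5,28)→(10,32.5)  cross = 12.5·32.5 − 10·28 = 126.2500; (r_i+r_j)·cross = 22.5·126.2500 = 2840.6250
edge 3: (10,32.5)→(5.5,20.5)  cross = 10·20.5 − 5.5·32.5 = 26.2500; (r_i+r_j)·cross = 15.5·26.2500 = 406.8750
edge 4: (5.5,20.5)→(0.5,2.5)  cross = 5.5·2.5 − 0.5·20.5 = 3.5000; (r_i+r_j)·cross = 6·3.5000 = 21.0000
Σcross = 612.0000 → A = |Σcross|/2 = 306.0000 mm²
Σ(r_i+r_j)·cross = 18661.5000 → first moment M = |Σ|/6 = 3110.2500
R_c = M/A = 3110.2500/306.0000 = 10.1642 mm
θ = 44° = 0.767945 rad
V = θ·R_c·A = 0.767945·10.1642·306.0000 = 2388.501 mm³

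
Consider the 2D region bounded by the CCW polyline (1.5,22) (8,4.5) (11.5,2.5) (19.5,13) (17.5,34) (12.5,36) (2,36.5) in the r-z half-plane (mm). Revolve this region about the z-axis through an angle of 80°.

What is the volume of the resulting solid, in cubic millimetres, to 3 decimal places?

Volume = 6677.339 mm³

Profile (r,z), 7 vertices: (1.5,22) (8,4.5) (11.5,2.5) (19.5,13) (17.5,34) (12.5,36) (2,36.5)
edge 0: (1.5,22)→(8,4.5)  cross = 1.5·4.5 − 8·22 = -169.2500; (r_i+r_j)·cross = 9.5·-169.2500 = -1607.8750
edge 1: (8,4.5)→(11.5,2.5)  cross = 8·2.5 − 11.5·4.5 = -31.7500; (r_i+r_j)·cross = 19.5·-31.7500 = -619.1250
edge 2: (11.5,2.5)→(19.5,13)  cross = 11.5·13 − 19.5·2.5 = 100.7500; (r_i+r_j)·cross = 31·100.7500 = 3123.2500
edge 3: (19.5,13)→(17.5,34)  cross = 19.5·34 − 17.5·13 = 435.5000; (r_i+r_j)·cross = 37·435.5000 = 16113.5000
edge 4: (17.5,34)→(12.5,36)  cross = 17.5·36 − 12.5·34 = 205.0000; (r_i+r_j)·cross = 30·205.0000 = 6150.0000
edge 5: (12.5,36)→(2,36.5)  cross = 12.5·36.5 − 2·36 = 384.2500; (r_i+r_j)·cross = 14.5·384.2500 = 5571.6250
edge 6: (2,36.5)→(1.5,22)  cross = 2·22 − 1.5·36.5 = -10.7500; (r_i+r_j)·cross = 3.5·-10.7500 = -37.6250
Σcross = 913.7500 → A = |Σcross|/2 = 456.8750 mm²
Σ(r_i+r_j)·cross = 28693.7500 → first moment M = |Σ|/6 = 4782.2917
R_c = M/A = 4782.2917/456.8750 = 10.4674 mm
θ = 80° = 1.396263 rad
V = θ·R_c·A = 1.396263·10.4674·456.8750 = 6677.339 mm³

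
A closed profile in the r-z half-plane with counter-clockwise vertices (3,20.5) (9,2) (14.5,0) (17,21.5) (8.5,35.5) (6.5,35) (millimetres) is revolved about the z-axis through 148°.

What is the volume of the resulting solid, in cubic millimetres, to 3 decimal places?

Volume = 8177.785 mm³

Profile (r,z), 6 vertices: (3,20.5) (9,2) (14.5,0) (17,21.5) (8.5,35.5) (6.5,35)
edge 0: (3,20.5)→(9,2)  cross = 3·2 − 9·20.5 = -178.5000; (r_i+r_j)·cross = 12·-178.5000 = -2142.0000
edge 1: (9,2)→(14.5,0)  cross = 9·0 − 14.5·2 = -29.0000; (r_i+r_j)·cross = 23.5·-29.0000 = -681.5000
edge 2: (14.5,0)→(17,21.5)  cross = 14.5·21.5 − 17·0 = 311.7500; (r_i+r_j)·cross = 31.5·311.7500 = 9820.1250
edge 3: (17,21.5)→(8.5,35.5)  cross = 17·35.5 − 8.5·21.5 = 420.7500; (r_i+r_j)·cross = 25.5·420.7500 = 10729.1250
edge 4: (8.5,35.5)→(6.5,35)  cross = 8.5·35 − 6.5·35.5 = 66.7500; (r_i+r_j)·cross = 15·66.7500 = 1001.2500
edge 5: (6.5,35)→(3,20.5)  cross = 6.5·20.5 − 3·35 = 28.2500; (r_i+r_j)·cross = 9.5·28.2500 = 268.3750
Σcross = 620.0000 → A = |Σcross|/2 = 310.0000 mm²
Σ(r_i+r_j)·cross = 18995.3750 → first moment M = |Σ|/6 = 3165.8958
R_c = M/A = 3165.8958/310.0000 = 10.2126 mm
θ = 148° = 2.583087 rad
V = θ·R_c·A = 2.583087·10.2126·310.0000 = 8177.785 mm³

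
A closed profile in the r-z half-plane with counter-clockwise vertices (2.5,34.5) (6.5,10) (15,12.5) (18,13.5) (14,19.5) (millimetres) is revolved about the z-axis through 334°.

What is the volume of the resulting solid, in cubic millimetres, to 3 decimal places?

Profile (r,z), 5 vertices: (2.5,34.5) (6.5,10) (15,12.5) (18,13.5) (14,19.5)
edge 0: (2.5,34.5)→(6.5,10)  cross = 2.5·10 − 6.5·34.5 = -199.2500; (r_i+r_j)·cross = 9·-199.2500 = -1793.2500
edge 1: (6.5,10)→(15,12.5)  cross = 6.5·12.5 − 15·10 = -68.7500; (r_i+r_j)·cross = 21.5·-68.7500 = -1478.1250
edge 2: (15,12.5)→(18,13.5)  cross = 15·13.5 − 18·12.5 = -22.5000; (r_i+r_j)·cross = 33·-22.5000 = -742.5000
edge 3: (18,13.5)→(14,19.5)  cross = 18·19.5 − 14·13.5 = 162.0000; (r_i+r_j)·cross = 32·162.0000 = 5184.0000
edge 4: (14,19.5)→(2.5,34.5)  cross = 14·34.5 − 2.5·19.5 = 434.2500; (r_i+r_j)·cross = 16.5·434.2500 = 7165.1250
Σcross = 305.7500 → A = |Σcross|/2 = 152.8750 mm²
Σ(r_i+r_j)·cross = 8335.2500 → first moment M = |Σ|/6 = 1389.2083
R_c = M/A = 1389.2083/152.8750 = 9.0872 mm
θ = 334° = 5.829400 rad
V = θ·R_c·A = 5.829400·9.0872·152.8750 = 8098.251 mm³

Volume = 8098.251 mm³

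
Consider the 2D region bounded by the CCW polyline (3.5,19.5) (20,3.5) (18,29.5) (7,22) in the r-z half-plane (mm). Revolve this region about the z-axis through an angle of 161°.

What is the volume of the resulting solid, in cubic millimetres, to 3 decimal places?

Volume = 7732.655 mm³

Profile (r,z), 4 vertices: (3.5,19.5) (20,3.5) (18,29.5) (7,22)
edge 0: (3.5,19.5)→(20,3.5)  cross = 3.5·3.5 − 20·19.5 = -377.7500; (r_i+r_j)·cross = 23.5·-377.7500 = -8877.1250
edge 1: (20,3.5)→(18,29.5)  cross = 20·29.5 − 18·3.5 = 527.0000; (r_i+r_j)·cross = 38·527.0000 = 20026.0000
edge 2: (18,29.5)→(7,22)  cross = 18·22 − 7·29.5 = 189.5000; (r_i+r_j)·cross = 25·189.5000 = 4737.5000
edge 3: (7,22)→(3.5,19.5)  cross = 7·19.5 − 3.5·22 = 59.5000; (r_i+r_j)·cross = 10.5·59.5000 = 624.7500
Σcross = 398.2500 → A = |Σcross|/2 = 199.1250 mm²
Σ(r_i+r_j)·cross = 16511.1250 → first moment M = |Σ|/6 = 2751.8542
R_c = M/A = 2751.8542/199.1250 = 13.8197 mm
θ = 161° = 2.809980 rad
V = θ·R_c·A = 2.809980·13.8197·199.1250 = 7732.655 mm³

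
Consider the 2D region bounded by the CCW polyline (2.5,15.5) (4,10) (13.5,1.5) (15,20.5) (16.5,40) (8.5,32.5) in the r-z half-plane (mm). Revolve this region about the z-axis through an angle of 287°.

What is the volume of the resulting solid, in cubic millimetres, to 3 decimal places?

Volume = 15407.141 mm³

Profile (r,z), 6 vertices: (2.5,15.5) (4,10) (13.5,1.5) (15,20.5) (16.5,40) (8.5,32.5)
edge 0: (2.5,15.5)→(4,10)  cross = 2.5·10 − 4·15.5 = -37.0000; (r_i+r_j)·cross = 6.5·-37.0000 = -240.5000
edge 1: (4,10)→(13.5,1.5)  cross = 4·1.5 − 13.5·10 = -129.0000; (r_i+r_j)·cross = 17.5·-129.0000 = -2257.5000
edge 2: (13.5,1.5)→(15,20.5)  cross = 13.5·20.5 − 15·1.5 = 254.2500; (r_i+r_j)·cross = 28.5·254.2500 = 7246.1250
edge 3: (15,20.5)→(16.5,40)  cross = 15·40 − 16.5·20.5 = 261.7500; (r_i+r_j)·cross = 31.5·261.7500 = 8245.1250
edge 4: (16.5,40)→(8.5,32.5)  cross = 16.5·32.5 − 8.5·40 = 196.2500; (r_i+r_j)·cross = 25·196.2500 = 4906.2500
edge 5: (8.5,32.5)→(2.5,15.5)  cross = 8.5·15.5 − 2.5·32.5 = 50.5000; (r_i+r_j)·cross = 11·50.5000 = 555.5000
Σcross = 596.7500 → A = |Σcross|/2 = 298.3750 mm²
Σ(r_i+r_j)·cross = 18455.0000 → first moment M = |Σ|/6 = 3075.8333
R_c = M/A = 3075.8333/298.3750 = 10.3086 mm
θ = 287° = 5.009095 rad
V = θ·R_c·A = 5.009095·10.3086·298.3750 = 15407.141 mm³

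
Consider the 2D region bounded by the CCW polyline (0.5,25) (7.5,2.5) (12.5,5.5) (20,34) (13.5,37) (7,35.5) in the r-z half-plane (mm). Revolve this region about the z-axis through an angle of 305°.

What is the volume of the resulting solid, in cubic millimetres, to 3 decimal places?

Profile (r,z), 6 vertices: (0.5,25) (7.5,2.5) (12.5,5.5) (20,34) (13.5,37) (7,35.5)
edge 0: (0.5,25)→(7.5,2.5)  cross = 0.5·2.5 − 7.5·25 = -186.2500; (r_i+r_j)·cross = 8·-186.2500 = -1490.0000
edge 1: (7.5,2.5)→(12.5,5.5)  cross = 7.5·5.5 − 12.5·2.5 = 10.0000; (r_i+r_j)·cross = 20·10.0000 = 200.0000
edge 2: (12.5,5.5)→(20,34)  cross = 12.5·34 − 20·5.5 = 315.0000; (r_i+r_j)·cross = 32.5·315.0000 = 10237.5000
edge 3: (20,34)→(13.5,37)  cross = 20·37 − 13.5·34 = 281.0000; (r_i+r_j)·cross = 33.5·281.0000 = 9413.5000
edge 4: (13.5,37)→(7,35.5)  cross = 13.5·35.5 − 7·37 = 220.2500; (r_i+r_j)·cross = 20.5·220.2500 = 4515.1250
edge 5: (7,35.5)→(0.5,25)  cross = 7·25 − 0.5·35.5 = 157.2500; (r_i+r_j)·cross = 7.5·157.2500 = 1179.3750
Σcross = 797.2500 → A = |Σcross|/2 = 398.6250 mm²
Σ(r_i+r_j)·cross = 24055.5000 → first moment M = |Σ|/6 = 4009.2500
R_c = M/A = 4009.2500/398.6250 = 10.0577 mm
θ = 305° = 5.323254 rad
V = θ·R_c·A = 5.323254·10.0577·398.6250 = 21342.257 mm³

Volume = 21342.257 mm³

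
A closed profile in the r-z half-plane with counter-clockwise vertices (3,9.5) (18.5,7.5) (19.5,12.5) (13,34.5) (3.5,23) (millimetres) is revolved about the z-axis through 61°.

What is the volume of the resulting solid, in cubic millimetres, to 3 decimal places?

Profile (r,z), 5 vertices: (3,9.5) (18.5,7.5) (19.5,12.5) (13,34.5) (3.5,23)
edge 0: (3,9.5)→(18.5,7.5)  cross = 3·7.5 − 18.5·9.5 = -153.2500; (r_i+r_j)·cross = 21.5·-153.2500 = -3294.8750
edge 1: (18.5,7.5)→(19.5,12.5)  cross = 18.5·12.5 − 19.5·7.5 = 85.0000; (r_i+r_j)·cross = 38·85.0000 = 3230.0000
edge 2: (19.5,12.5)→(13,34.5)  cross = 19.5·34.5 − 13·12.5 = 510.2500; (r_i+r_j)·cross = 32.5·510.2500 = 16583.1250
edge 3: (13,34.5)→(3.5,23)  cross = 13·23 − 3.5·34.5 = 178.2500; (r_i+r_j)·cross = 16.5·178.2500 = 2941.1250
edge 4: (3.5,23)→(3,9.5)  cross = 3.5·9.5 − 3·23 = -35.7500; (r_i+r_j)·cross = 6.5·-35.7500 = -232.3750
Σcross = 584.5000 → A = |Σcross|/2 = 292.2500 mm²
Σ(r_i+r_j)·cross = 19227.0000 → first moment M = |Σ|/6 = 3204.5000
R_c = M/A = 3204.5000/292.2500 = 10.9649 mm
θ = 61° = 1.064651 rad
V = θ·R_c·A = 1.064651·10.9649·292.2500 = 3411.674 mm³

Volume = 3411.674 mm³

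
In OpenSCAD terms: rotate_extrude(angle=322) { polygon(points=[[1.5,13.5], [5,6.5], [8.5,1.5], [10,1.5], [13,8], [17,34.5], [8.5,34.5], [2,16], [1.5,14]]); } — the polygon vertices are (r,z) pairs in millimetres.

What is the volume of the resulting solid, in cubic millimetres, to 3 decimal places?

Profile (r,z), 9 vertices: (1.5,13.5) (5,6.5) (8.5,1.5) (10,1.5) (13,8) (17,34.5) (8.5,34.5) (2,16) (1.5,14)
edge 0: (1.5,13.5)→(5,6.5)  cross = 1.5·6.5 − 5·13.5 = -57.7500; (r_i+r_j)·cross = 6.5·-57.7500 = -375.3750
edge 1: (5,6.5)→(8.5,1.5)  cross = 5·1.5 − 8.5·6.5 = -47.7500; (r_i+r_j)·cross = 13.5·-47.7500 = -644.6250
edge 2: (8.5,1.5)→(10,1.5)  cross = 8.5·1.5 − 10·1.5 = -2.2500; (r_i+r_j)·cross = 18.5·-2.2500 = -41.6250
edge 3: (10,1.5)→(13,8)  cross = 10·8 − 13·1.5 = 60.5000; (r_i+r_j)·cross = 23·60.5000 = 1391.5000
edge 4: (13,8)→(17,34.5)  cross = 13·34.5 − 17·8 = 312.5000; (r_i+r_j)·cross = 30·312.5000 = 9375.0000
edge 5: (17,34.5)→(8.5,34.5)  cross = 17·34.5 − 8.5·34.5 = 293.2500; (r_i+r_j)·cross = 25.5·293.2500 = 7477.8750
edge 6: (8.5,34.5)→(2,16)  cross = 8.5·16 − 2·34.5 = 67.0000; (r_i+r_j)·cross = 10.5·67.0000 = 703.5000
edge 7: (2,16)→(1.5,14)  cross = 2·14 − 1.5·16 = 4.0000; (r_i+r_j)·cross = 3.5·4.0000 = 14.0000
edge 8: (1.5,14)→(1.5,13.5)  cross = 1.5·13.5 − 1.5·14 = -0.7500; (r_i+r_j)·cross = 3·-0.7500 = -2.2500
Σcross = 628.7500 → A = |Σcross|/2 = 314.3750 mm²
Σ(r_i+r_j)·cross = 17898.0000 → first moment M = |Σ|/6 = 2983.0000
R_c = M/A = 2983.0000/314.3750 = 9.4887 mm
θ = 322° = 5.619960 rad
V = θ·R_c·A = 5.619960·9.4887·314.3750 = 16764.341 mm³

Volume = 16764.341 mm³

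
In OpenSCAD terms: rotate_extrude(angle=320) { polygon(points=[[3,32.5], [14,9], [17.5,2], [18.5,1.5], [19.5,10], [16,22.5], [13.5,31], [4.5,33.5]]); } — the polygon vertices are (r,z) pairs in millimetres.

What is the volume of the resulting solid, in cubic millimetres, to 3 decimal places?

Profile (r,z), 8 vertices: (3,32.5) (14,9) (17.5,2) (18.5,1.5) (19.5,10) (16,22.5) (13.5,31) (4.5,33.5)
edge 0: (3,32.5)→(14,9)  cross = 3·9 − 14·32.5 = -428.0000; (r_i+r_j)·cross = 17·-428.0000 = -7276.0000
edge 1: (14,9)→(17.5,2)  cross = 14·2 − 17.5·9 = -129.5000; (r_i+r_j)·cross = 31.5·-129.5000 = -4079.2500
edge 2: (17.5,2)→(18.5,1.5)  cross = 17.5·1.5 − 18.5·2 = -10.7500; (r_i+r_j)·cross = 36·-10.7500 = -387.0000
edge 3: (18.5,1.5)→(19.5,10)  cross = 18.5·10 − 19.5·1.5 = 155.7500; (r_i+r_j)·cross = 38·155.7500 = 5918.5000
edge 4: (19.5,10)→(16,22.5)  cross = 19.5·22.5 − 16·10 = 278.7500; (r_i+r_j)·cross = 35.5·278.7500 = 9895.6250
edge 5: (16,22.5)→(13.5,31)  cross = 16·31 − 13.5·22.5 = 192.2500; (r_i+r_j)·cross = 29.5·192.2500 = 5671.3750
edge 6: (13.5,31)→(4.5,33.5)  cross = 13.5·33.5 − 4.5·31 = 312.7500; (r_i+r_j)·cross = 18·312.7500 = 5629.5000
edge 7: (4.5,33.5)→(3,32.5)  cross = 4.5·32.5 − 3·33.5 = 45.7500; (r_i+r_j)·cross = 7.5·45.7500 = 343.1250
Σcross = 417.0000 → A = |Σcross|/2 = 208.5000 mm²
Σ(r_i+r_j)·cross = 15715.8750 → first moment M = |Σ|/6 = 2619.3125
R_c = M/A = 2619.3125/208.5000 = 12.5626 mm
θ = 320° = 5.585054 rad
V = θ·R_c·A = 5.585054·12.5626·208.5000 = 14629.001 mm³

Volume = 14629.001 mm³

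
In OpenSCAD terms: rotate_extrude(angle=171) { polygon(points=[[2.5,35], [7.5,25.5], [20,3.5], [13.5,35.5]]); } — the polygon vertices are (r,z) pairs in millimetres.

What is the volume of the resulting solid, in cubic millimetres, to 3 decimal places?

Profile (r,z), 4 vertices: (2.5,35) (7.5,25.5) (20,3.5) (13.5,35.5)
edge 0: (2.5,35)→(7.5,25.5)  cross = 2.5·25.5 − 7.5·35 = -198.7500; (r_i+r_j)·cross = 10·-198.7500 = -1987.5000
edge 1: (7.5,25.5)→(20,3.5)  cross = 7.5·3.5 − 20·25.5 = -483.7500; (r_i+r_j)·cross = 27.5·-483.7500 = -13303.1250
edge 2: (20,3.5)→(13.5,35.5)  cross = 20·35.5 − 13.5·3.5 = 662.7500; (r_i+r_j)·cross = 33.5·662.7500 = 22202.1250
edge 3: (13.5,35.5)→(2.5,35)  cross = 13.5·35 − 2.5·35.5 = 383.7500; (r_i+r_j)·cross = 16·383.7500 = 6140.0000
Σcross = 364.0000 → A = |Σcross|/2 = 182.0000 mm²
Σ(r_i+r_j)·cross = 13051.5000 → first moment M = |Σ|/6 = 2175.2500
R_c = M/A = 2175.2500/182.0000 = 11.9519 mm
θ = 171° = 2.984513 rad
V = θ·R_c·A = 2.984513·11.9519·182.0000 = 6492.062 mm³

Volume = 6492.062 mm³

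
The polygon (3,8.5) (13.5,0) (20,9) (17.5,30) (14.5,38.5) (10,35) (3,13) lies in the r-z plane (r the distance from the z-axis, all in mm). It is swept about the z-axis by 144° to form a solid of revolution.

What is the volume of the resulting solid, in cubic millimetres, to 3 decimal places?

Volume = 12422.224 mm³

Profile (r,z), 7 vertices: (3,8.5) (13.5,0) (20,9) (17.5,30) (14.5,38.5) (10,35) (3,13)
edge 0: (3,8.5)→(13.5,0)  cross = 3·0 − 13.5·8.5 = -114.7500; (r_i+r_j)·cross = 16.5·-114.7500 = -1893.3750
edge 1: (13.5,0)→(20,9)  cross = 13.5·9 − 20·0 = 121.5000; (r_i+r_j)·cross = 33.5·121.5000 = 4070.2500
edge 2: (20,9)→(17.5,30)  cross = 20·30 − 17.5·9 = 442.5000; (r_i+r_j)·cross = 37.5·442.5000 = 16593.7500
edge 3: (17.5,30)→(14.5,38.5)  cross = 17.5·38.5 − 14.5·30 = 238.7500; (r_i+r_j)·cross = 32·238.7500 = 7640.0000
edge 4: (14.5,38.5)→(10,35)  cross = 14.5·35 − 10·38.5 = 122.5000; (r_i+r_j)·cross = 24.5·122.5000 = 3001.2500
edge 5: (10,35)→(3,13)  cross = 10·13 − 3·35 = 25.0000; (r_i+r_j)·cross = 13·25.0000 = 325.0000
edge 6: (3,13)→(3,8.5)  cross = 3·8.5 − 3·13 = -13.5000; (r_i+r_j)·cross = 6·-13.5000 = -81.0000
Σcross = 822.0000 → A = |Σcross|/2 = 411.0000 mm²
Σ(r_i+r_j)·cross = 29655.8750 → first moment M = |Σ|/6 = 4942.6458
R_c = M/A = 4942.6458/411.0000 = 12.0259 mm
θ = 144° = 2.513274 rad
V = θ·R_c·A = 2.513274·12.0259·411.0000 = 12422.224 mm³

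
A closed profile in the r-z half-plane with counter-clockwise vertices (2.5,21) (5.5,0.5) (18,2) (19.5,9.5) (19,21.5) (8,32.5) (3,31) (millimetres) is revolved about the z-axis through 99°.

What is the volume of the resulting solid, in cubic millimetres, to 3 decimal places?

Profile (r,z), 7 vertices: (2.5,21) (5.5,0.5) (18,2) (19.5,9.5) (19,21.5) (8,32.5) (3,31)
edge 0: (2.5,21)→(5.5,0.5)  cross = 2.5·0.5 − 5.5·21 = -114.2500; (r_i+r_j)·cross = 8·-114.2500 = -914.0000
edge 1: (5.5,0.5)→(18,2)  cross = 5.5·2 − 18·0.5 = 2.0000; (r_i+r_j)·cross = 23.5·2.0000 = 47.0000
edge 2: (18,2)→(19.5,9.5)  cross = 18·9.5 − 19.5·2 = 132.0000; (r_i+r_j)·cross = 37.5·132.0000 = 4950.0000
edge 3: (19.5,9.5)→(19,21.5)  cross = 19.5·21.5 − 19·9.5 = 238.7500; (r_i+r_j)·cross = 38.5·238.7500 = 9191.8750
edge 4: (19,21.5)→(8,32.5)  cross = 19·32.5 − 8·21.5 = 445.5000; (r_i+r_j)·cross = 27·445.5000 = 12028.5000
edge 5: (8,32.5)→(3,31)  cross = 8·31 − 3·32.5 = 150.5000; (r_i+r_j)·cross = 11·150.5000 = 1655.5000
edge 6: (3,31)→(2.5,21)  cross = 3·21 − 2.5·31 = -14.5000; (r_i+r_j)·cross = 5.5·-14.5000 = -79.7500
Σcross = 840.0000 → A = |Σcross|/2 = 420.0000 mm²
Σ(r_i+r_j)·cross = 26879.1250 → first moment M = |Σ|/6 = 4479.8542
R_c = M/A = 4479.8542/420.0000 = 10.6663 mm
θ = 99° = 1.727876 rad
V = θ·R_c·A = 1.727876·10.6663·420.0000 = 7740.632 mm³

Volume = 7740.632 mm³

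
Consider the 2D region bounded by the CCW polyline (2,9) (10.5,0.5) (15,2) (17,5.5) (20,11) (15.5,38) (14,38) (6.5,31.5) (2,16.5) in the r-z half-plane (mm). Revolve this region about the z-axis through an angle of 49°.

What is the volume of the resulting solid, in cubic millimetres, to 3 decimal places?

Volume = 4344.242 mm³

Profile (r,z), 9 vertices: (2,9) (10.5,0.5) (15,2) (17,5.5) (20,11) (15.5,38) (14,38) (6.5,31.5) (2,16.5)
edge 0: (2,9)→(10.5,0.5)  cross = 2·0.5 − 10.5·9 = -93.5000; (r_i+r_j)·cross = 12.5·-93.5000 = -1168.7500
edge 1: (10.5,0.5)→(15,2)  cross = 10.5·2 − 15·0.5 = 13.5000; (r_i+r_j)·cross = 25.5·13.5000 = 344.2500
edge 2: (15,2)→(17,5.5)  cross = 15·5.5 − 17·2 = 48.5000; (r_i+r_j)·cross = 32·48.5000 = 1552.0000
edge 3: (17,5.5)→(20,11)  cross = 17·11 − 20·5.5 = 77.0000; (r_i+r_j)·cross = 37·77.0000 = 2849.0000
edge 4: (20,11)→(15.5,38)  cross = 20·38 − 15.5·11 = 589.5000; (r_i+r_j)·cross = 35.5·589.5000 = 20927.2500
edge 5: (15.5,38)→(14,38)  cross = 15.5·38 − 14·38 = 57.0000; (r_i+r_j)·cross = 29.5·57.0000 = 1681.5000
edge 6: (14,38)→(6.5,31.5)  cross = 14·31.5 − 6.5·38 = 194.0000; (r_i+r_j)·cross = 20.5·194.0000 = 3977.0000
edge 7: (6.5,31.5)→(2,16.5)  cross = 6.5·16.5 − 2·31.5 = 44.2500; (r_i+r_j)·cross = 8.5·44.2500 = 376.1250
edge 8: (2,16.5)→(2,9)  cross = 2·9 − 2·16.5 = -15.0000; (r_i+r_j)·cross = 4·-15.0000 = -60.0000
Σcross = 915.2500 → A = |Σcross|/2 = 457.6250 mm²
Σ(r_i+r_j)·cross = 30478.3750 → first moment M = |Σ|/6 = 5079.7292
R_c = M/A = 5079.7292/457.6250 = 11.1002 mm
θ = 49° = 0.855211 rad
V = θ·R_c·A = 0.855211·11.1002·457.6250 = 4344.242 mm³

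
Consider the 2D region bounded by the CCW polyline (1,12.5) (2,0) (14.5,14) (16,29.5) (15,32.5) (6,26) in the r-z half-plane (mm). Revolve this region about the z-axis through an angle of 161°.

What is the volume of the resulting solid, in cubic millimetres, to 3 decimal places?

Profile (r,z), 6 vertices: (1,12.5) (2,0) (14.5,14) (16,29.5) (15,32.5) (6,26)
edge 0: (1,12.5)→(2,0)  cross = 1·0 − 2·12.5 = -25.0000; (r_i+r_j)·cross = 3·-25.0000 = -75.0000
edge 1: (2,0)→(14.5,14)  cross = 2·14 − 14.5·0 = 28.0000; (r_i+r_j)·cross = 16.5·28.0000 = 462.0000
edge 2: (14.5,14)→(16,29.5)  cross = 14.5·29.5 − 16·14 = 203.7500; (r_i+r_j)·cross = 30.5·203.7500 = 6214.3750
edge 3: (16,29.5)→(15,32.5)  cross = 16·32.5 − 15·29.5 = 77.5000; (r_i+r_j)·cross = 31·77.5000 = 2402.5000
edge 4: (15,32.5)→(6,26)  cross = 15·26 − 6·32.5 = 195.0000; (r_i+r_j)·cross = 21·195.0000 = 4095.0000
edge 5: (6,26)→(1,12.5)  cross = 6·12.5 − 1·26 = 49.0000; (r_i+r_j)·cross = 7·49.0000 = 343.0000
Σcross = 528.2500 → A = |Σcross|/2 = 264.1250 mm²
Σ(r_i+r_j)·cross = 13441.8750 → first moment M = |Σ|/6 = 2240.3125
R_c = M/A = 2240.3125/264.1250 = 8.4820 mm
θ = 161° = 2.809980 rad
V = θ·R_c·A = 2.809980·8.4820·264.1250 = 6295.234 mm³

Volume = 6295.234 mm³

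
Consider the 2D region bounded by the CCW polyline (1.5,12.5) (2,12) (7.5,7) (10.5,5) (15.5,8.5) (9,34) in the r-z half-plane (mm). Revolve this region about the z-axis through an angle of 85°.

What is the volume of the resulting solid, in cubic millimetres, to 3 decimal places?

Profile (r,z), 6 vertices: (1.5,12.5) (2,12) (7.5,7) (10.5,5) (15.5,8.5) (9,34)
edge 0: (1.5,12.5)→(2,12)  cross = 1.5·12 − 2·12.5 = -7.0000; (r_i+r_j)·cross = 3.5·-7.0000 = -24.5000
edge 1: (2,12)→(7.5,7)  cross = 2·7 − 7.5·12 = -76.0000; (r_i+r_j)·cross = 9.5·-76.0000 = -722.0000
edge 2: (7.5,7)→(10.5,5)  cross = 7.5·5 − 10.5·7 = -36.0000; (r_i+r_j)·cross = 18·-36.0000 = -648.0000
edge 3: (10.5,5)→(15.5,8.5)  cross = 10.5·8.5 − 15.5·5 = 11.7500; (r_i+r_j)·cross = 26·11.7500 = 305.5000
edge 4: (15.5,8.5)→(9,34)  cross = 15.5·34 − 9·8.5 = 450.5000; (r_i+r_j)·cross = 24.5·450.5000 = 11037.2500
edge 5: (9,34)→(1.5,12.5)  cross = 9·12.5 − 1.5·34 = 61.5000; (r_i+r_j)·cross = 10.5·61.5000 = 645.7500
Σcross = 404.7500 → A = |Σcross|/2 = 202.3750 mm²
Σ(r_i+r_j)·cross = 10594.0000 → first moment M = |Σ|/6 = 1765.6667
R_c = M/A = 1765.6667/202.3750 = 8.7247 mm
θ = 85° = 1.483530 rad
V = θ·R_c·A = 1.483530·8.7247·202.3750 = 2619.419 mm³

Volume = 2619.419 mm³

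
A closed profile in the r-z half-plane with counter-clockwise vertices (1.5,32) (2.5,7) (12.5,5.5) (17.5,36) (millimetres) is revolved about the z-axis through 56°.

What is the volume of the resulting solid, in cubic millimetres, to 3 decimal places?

Profile (r,z), 4 vertices: (1.5,32) (2.5,7) (12.5,5.5) (17.5,36)
edge 0: (1.5,32)→(2.5,7)  cross = 1.5·7 − 2.5·32 = -69.5000; (r_i+r_j)·cross = 4·-69.5000 = -278.0000
edge 1: (2.5,7)→(12.5,5.5)  cross = 2.5·5.5 − 12.5·7 = -73.7500; (r_i+r_j)·cross = 15·-73.7500 = -1106.2500
edge 2: (12.5,5.5)→(17.5,36)  cross = 12.5·36 − 17.5·5.5 = 353.7500; (r_i+r_j)·cross = 30·353.7500 = 10612.5000
edge 3: (17.5,36)→(1.5,32)  cross = 17.5·32 − 1.5·36 = 506.0000; (r_i+r_j)·cross = 19·506.0000 = 9614.0000
Σcross = 716.5000 → A = |Σcross|/2 = 358.2500 mm²
Σ(r_i+r_j)·cross = 18842.2500 → first moment M = |Σ|/6 = 3140.3750
R_c = M/A = 3140.3750/358.2500 = 8.7659 mm
θ = 56° = 0.977384 rad
V = θ·R_c·A = 0.977384·8.7659·358.2500 = 3069.353 mm³

Volume = 3069.353 mm³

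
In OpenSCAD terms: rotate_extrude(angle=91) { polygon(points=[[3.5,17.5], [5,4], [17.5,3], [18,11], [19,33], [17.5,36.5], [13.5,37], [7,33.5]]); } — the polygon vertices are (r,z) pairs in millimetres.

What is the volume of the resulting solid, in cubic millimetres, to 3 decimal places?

Profile (r,z), 8 vertices: (3.5,17.5) (5,4) (17.5,3) (18,11) (19,33) (17.5,36.5) (13.5,37) (7,33.5)
edge 0: (3.5,17.5)→(5,4)  cross = 3.5·4 − 5·17.5 = -73.5000; (r_i+r_j)·cross = 8.5·-73.5000 = -624.7500
edge 1: (5,4)→(17.5,3)  cross = 5·3 − 17.5·4 = -55.0000; (r_i+r_j)·cross = 22.5·-55.0000 = -1237.5000
edge 2: (17.5,3)→(18,11)  cross = 17.5·11 − 18·3 = 138.5000; (r_i+r_j)·cross = 35.5·138.5000 = 4916.7500
edge 3: (18,11)→(19,33)  cross = 18·33 − 19·11 = 385.0000; (r_i+r_j)·cross = 37·385.0000 = 14245.0000
edge 4: (19,33)→(17.5,36.5)  cross = 19·36.5 − 17.5·33 = 116.0000; (r_i+r_j)·cross = 36.5·116.0000 = 4234.0000
edge 5: (17.5,36.5)→(13.5,37)  cross = 17.5·37 − 13.5·36.5 = 154.7500; (r_i+r_j)·cross = 31·154.7500 = 4797.2500
edge 6: (13.5,37)→(7,33.5)  cross = 13.5·33.5 − 7·37 = 193.2500; (r_i+r_j)·cross = 20.5·193.2500 = 3961.6250
edge 7: (7,33.5)→(3.5,17.5)  cross = 7·17.5 − 3.5·33.5 = 5.2500; (r_i+r_j)·cross = 10.5·5.2500 = 55.1250
Σcross = 864.2500 → A = |Σcross|/2 = 432.1250 mm²
Σ(r_i+r_j)·cross = 30347.5000 → first moment M = |Σ|/6 = 5057.9167
R_c = M/A = 5057.9167/432.1250 = 11.7048 mm
θ = 91° = 1.588250 rad
V = θ·R_c·A = 1.588250·11.7048·432.1250 = 8033.234 mm³

Volume = 8033.234 mm³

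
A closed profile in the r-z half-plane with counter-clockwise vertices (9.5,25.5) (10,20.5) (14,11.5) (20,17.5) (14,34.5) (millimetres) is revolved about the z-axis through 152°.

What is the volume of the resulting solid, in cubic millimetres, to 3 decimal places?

Profile (r,z), 5 vertices: (9.5,25.5) (10,20.5) (14,11.5) (20,17.5) (14,34.5)
edge 0: (9.5,25.5)→(10,20.5)  cross = 9.5·20.5 − 10·25.5 = -60.2500; (r_i+r_j)·cross = 19.5·-60.2500 = -1174.8750
edge 1: (10,20.5)→(14,11.5)  cross = 10·11.5 − 14·20.5 = -172.0000; (r_i+r_j)·cross = 24·-172.0000 = -4128.0000
edge 2: (14,11.5)→(20,17.5)  cross = 14·17.5 − 20·11.5 = 15.0000; (r_i+r_j)·cross = 34·15.0000 = 510.0000
edge 3: (20,17.5)→(14,34.5)  cross = 20·34.5 − 14·17.5 = 445.0000; (r_i+r_j)·cross = 34·445.0000 = 15130.0000
edge 4: (14,34.5)→(9.5,25.5)  cross = 14·25.5 − 9.5·34.5 = 29.2500; (r_i+r_j)·cross = 23.5·29.2500 = 687.3750
Σcross = 257.0000 → A = |Σcross|/2 = 128.5000 mm²
Σ(r_i+r_j)·cross = 11024.5000 → first moment M = |Σ|/6 = 1837.4167
R_c = M/A = 1837.4167/128.5000 = 14.2990 mm
θ = 152° = 2.652900 rad
V = θ·R_c·A = 2.652900·14.2990·128.5000 = 4874.484 mm³

Volume = 4874.484 mm³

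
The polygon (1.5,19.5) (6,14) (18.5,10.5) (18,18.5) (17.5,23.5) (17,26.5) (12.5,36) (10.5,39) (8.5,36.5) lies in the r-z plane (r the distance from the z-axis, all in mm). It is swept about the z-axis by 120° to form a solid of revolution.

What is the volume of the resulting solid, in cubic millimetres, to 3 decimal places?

Volume = 6529.451 mm³

Profile (r,z), 9 vertices: (1.5,19.5) (6,14) (18.5,10.5) (18,18.5) (17.5,23.5) (17,26.5) (12.5,36) (10.5,39) (8.5,36.5)
edge 0: (1.5,19.5)→(6,14)  cross = 1.5·14 − 6·19.5 = -96.0000; (r_i+r_j)·cross = 7.5·-96.0000 = -720.0000
edge 1: (6,14)→(18.5,10.5)  cross = 6·10.5 − 18.5·14 = -196.0000; (r_i+r_j)·cross = 24.5·-196.0000 = -4802.0000
edge 2: (18.5,10.5)→(18,18.5)  cross = 18.5·18.5 − 18·10.5 = 153.2500; (r_i+r_j)·cross = 36.5·153.2500 = 5593.6250
edge 3: (18,18.5)→(17.5,23.5)  cross = 18·23.5 − 17.5·18.5 = 99.2500; (r_i+r_j)·cross = 35.5·99.2500 = 3523.3750
edge 4: (17.5,23.5)→(17,26.5)  cross = 17.5·26.5 − 17·23.5 = 64.2500; (r_i+r_j)·cross = 34.5·64.2500 = 2216.6250
edge 5: (17,26.5)→(12.5,36)  cross = 17·36 − 12.5·26.5 = 280.7500; (r_i+r_j)·cross = 29.5·280.7500 = 8282.1250
edge 6: (12.5,36)→(10.5,39)  cross = 12.5·39 − 10.5·36 = 109.5000; (r_i+r_j)·cross = 23·109.5000 = 2518.5000
edge 7: (10.5,39)→(8.5,36.5)  cross = 10.5·36.5 − 8.5·39 = 51.7500; (r_i+r_j)·cross = 19·51.7500 = 983.2500
edge 8: (8.5,36.5)→(1.5,19.5)  cross = 8.5·19.5 − 1.5·36.5 = 111.0000; (r_i+r_j)·cross = 10·111.0000 = 1110.0000
Σcross = 577.7500 → A = |Σcross|/2 = 288.8750 mm²
Σ(r_i+r_j)·cross = 18705.5000 → first moment M = |Σ|/6 = 3117.5833
R_c = M/A = 3117.5833/288.8750 = 10.7922 mm
θ = 120° = 2.094395 rad
V = θ·R_c·A = 2.094395·10.7922·288.8750 = 6529.451 mm³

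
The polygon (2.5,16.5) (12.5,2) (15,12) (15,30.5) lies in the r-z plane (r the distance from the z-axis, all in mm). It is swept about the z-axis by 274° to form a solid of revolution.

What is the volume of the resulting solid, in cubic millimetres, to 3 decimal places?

Profile (r,z), 4 vertices: (2.5,16.5) (12.5,2) (15,12) (15,30.5)
edge 0: (2.5,16.5)→(12.5,2)  cross = 2.5·2 − 12.5·16.5 = -201.2500; (r_i+r_j)·cross = 15·-201.2500 = -3018.7500
edge 1: (12.5,2)→(15,12)  cross = 12.5·12 − 15·2 = 120.0000; (r_i+r_j)·cross = 27.5·120.0000 = 3300.0000
edge 2: (15,12)→(15,30.5)  cross = 15·30.5 − 15·12 = 277.5000; (r_i+r_j)·cross = 30·277.5000 = 8325.0000
edge 3: (15,30.5)→(2.5,16.5)  cross = 15·16.5 − 2.5·30.5 = 171.2500; (r_i+r_j)·cross = 17.5·171.2500 = 2996.8750
Σcross = 367.5000 → A = |Σcross|/2 = 183.7500 mm²
Σ(r_i+r_j)·cross = 11603.1250 → first moment M = |Σ|/6 = 1933.8542
R_c = M/A = 1933.8542/183.7500 = 10.5244 mm
θ = 274° = 4.782202 rad
V = θ·R_c·A = 4.782202·10.5244·183.7500 = 9248.082 mm³

Volume = 9248.082 mm³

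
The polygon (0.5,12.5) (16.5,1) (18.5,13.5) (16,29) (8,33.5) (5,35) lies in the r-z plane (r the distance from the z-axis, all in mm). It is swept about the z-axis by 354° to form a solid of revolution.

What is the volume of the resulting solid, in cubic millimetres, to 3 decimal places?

Profile (r,z), 6 vertices: (0.5,12.5) (16.5,1) (18.5,13.5) (16,29) (8,33.5) (5,35)
edge 0: (0.5,12.5)→(16.5,1)  cross = 0.5·1 − 16.5·12.5 = -205.7500; (r_i+r_j)·cross = 17·-205.7500 = -3497.7500
edge 1: (16.5,1)→(18.5,13.5)  cross = 16.5·13.5 − 18.5·1 = 204.2500; (r_i+r_j)·cross = 35·204.2500 = 7148.7500
edge 2: (18.5,13.5)→(16,29)  cross = 18.5·29 − 16·13.5 = 320.5000; (r_i+r_j)·cross = 34.5·320.5000 = 11057.2500
edge 3: (16,29)→(8,33.5)  cross = 16·33.5 − 8·29 = 304.0000; (r_i+r_j)·cross = 24·304.0000 = 7296.0000
edge 4: (8,33.5)→(5,35)  cross = 8·35 − 5·33.5 = 112.5000; (r_i+r_j)·cross = 13·112.5000 = 1462.5000
edge 5: (5,35)→(0.5,12.5)  cross = 5·12.5 − 0.5·35 = 45.0000; (r_i+r_j)·cross = 5.5·45.0000 = 247.5000
Σcross = 780.5000 → A = |Σcross|/2 = 390.2500 mm²
Σ(r_i+r_j)·cross = 23714.2500 → first moment M = |Σ|/6 = 3952.3750
R_c = M/A = 3952.3750/390.2500 = 10.1278 mm
θ = 354° = 6.178466 rad
V = θ·R_c·A = 6.178466·10.1278·390.2500 = 24419.613 mm³

Volume = 24419.613 mm³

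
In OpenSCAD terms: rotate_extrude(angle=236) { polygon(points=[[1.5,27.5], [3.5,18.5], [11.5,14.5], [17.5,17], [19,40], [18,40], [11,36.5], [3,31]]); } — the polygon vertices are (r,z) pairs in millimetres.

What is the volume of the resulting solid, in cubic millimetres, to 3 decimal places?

Profile (r,z), 8 vertices: (1.5,27.5) (3.5,18.5) (11.5,14.5) (17.5,17) (19,40) (18,40) (11,36.5) (3,31)
edge 0: (1.5,27.5)→(3.5,18.5)  cross = 1.5·18.5 − 3.5·27.5 = -68.5000; (r_i+r_j)·cross = 5·-68.5000 = -342.5000
edge 1: (3.5,18.5)→(11.5,14.5)  cross = 3.5·14.5 − 11.5·18.5 = -162.0000; (r_i+r_j)·cross = 15·-162.0000 = -2430.0000
edge 2: (11.5,14.5)→(17.5,17)  cross = 11.5·17 − 17.5·14.5 = -58.2500; (r_i+r_j)·cross = 29·-58.2500 = -1689.2500
edge 3: (17.5,17)→(19,40)  cross = 17.5·40 − 19·17 = 377.0000; (r_i+r_j)·cross = 36.5·377.0000 = 13760.5000
edge 4: (19,40)→(18,40)  cross = 19·40 − 18·40 = 40.0000; (r_i+r_j)·cross = 37·40.0000 = 1480.0000
edge 5: (18,40)→(11,36.5)  cross = 18·36.5 − 11·40 = 217.0000; (r_i+r_j)·cross = 29·217.0000 = 6293.0000
edge 6: (11,36.5)→(3,31)  cross = 11·31 − 3·36.5 = 231.5000; (r_i+r_j)·cross = 14·231.5000 = 3241.0000
edge 7: (3,31)→(1.5,27.5)  cross = 3·27.5 − 1.5·31 = 36.0000; (r_i+r_j)·cross = 4.5·36.0000 = 162.0000
Σcross = 612.7500 → A = |Σcross|/2 = 306.3750 mm²
Σ(r_i+r_j)·cross = 20474.7500 → first moment M = |Σ|/6 = 3412.4583
R_c = M/A = 3412.4583/306.3750 = 11.1382 mm
θ = 236° = 4.118977 rad
V = θ·R_c·A = 4.118977·11.1382·306.3750 = 14055.838 mm³

Volume = 14055.838 mm³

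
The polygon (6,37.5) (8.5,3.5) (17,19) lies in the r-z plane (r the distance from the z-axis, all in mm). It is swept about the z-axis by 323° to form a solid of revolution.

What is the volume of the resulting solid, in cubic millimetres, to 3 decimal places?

Profile (r,z), 3 vertices: (6,37.5) (8.5,3.5) (17,19)
edge 0: (6,37.5)→(8.5,3.5)  cross = 6·3.5 − 8.5·37.5 = -297.7500; (r_i+r_j)·cross = 14.5·-297.7500 = -4317.3750
edge 1: (8.5,3.5)→(17,19)  cross = 8.5·19 − 17·3.5 = 102.0000; (r_i+r_j)·cross = 25.5·102.0000 = 2601.0000
edge 2: (17,19)→(6,37.5)  cross = 17·37.5 − 6·19 = 523.5000; (r_i+r_j)·cross = 23·523.5000 = 12040.5000
Σcross = 327.7500 → A = |Σcross|/2 = 163.8750 mm²
Σ(r_i+r_j)·cross = 10324.1250 → first moment M = |Σ|/6 = 1720.6875
R_c = M/A = 1720.6875/163.8750 = 10.5000 mm
θ = 323° = 5.637413 rad
V = θ·R_c·A = 5.637413·10.5000·163.8750 = 9700.227 mm³

Volume = 9700.227 mm³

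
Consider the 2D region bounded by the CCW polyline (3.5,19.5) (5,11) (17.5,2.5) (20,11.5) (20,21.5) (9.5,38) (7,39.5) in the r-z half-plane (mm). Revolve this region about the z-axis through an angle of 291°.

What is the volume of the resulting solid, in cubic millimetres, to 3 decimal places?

Volume = 23108.397 mm³

Profile (r,z), 7 vertices: (3.5,19.5) (5,11) (17.5,2.5) (20,11.5) (20,21.5) (9.5,38) (7,39.5)
edge 0: (3.5,19.5)→(5,11)  cross = 3.5·11 − 5·19.5 = -59.0000; (r_i+r_j)·cross = 8.5·-59.0000 = -501.5000
edge 1: (5,11)→(17.5,2.5)  cross = 5·2.5 − 17.5·11 = -180.0000; (r_i+r_j)·cross = 22.5·-180.0000 = -4050.0000
edge 2: (17.5,2.5)→(20,11.5)  cross = 17.5·11.5 − 20·2.5 = 151.2500; (r_i+r_j)·cross = 37.5·151.2500 = 5671.8750
edge 3: (20,11.5)→(20,21.5)  cross = 20·21.5 − 20·11.5 = 200.0000; (r_i+r_j)·cross = 40·200.0000 = 8000.0000
edge 4: (20,21.5)→(9.5,38)  cross = 20·38 − 9.5·21.5 = 555.7500; (r_i+r_j)·cross = 29.5·555.7500 = 16394.6250
edge 5: (9.5,38)→(7,39.5)  cross = 9.5·39.5 − 7·38 = 109.2500; (r_i+r_j)·cross = 16.5·109.2500 = 1802.6250
edge 6: (7,39.5)→(3.5,19.5)  cross = 7·19.5 − 3.5·39.5 = -1.7500; (r_i+r_j)·cross = 10.5·-1.7500 = -18.3750
Σcross = 775.5000 → A = |Σcross|/2 = 387.7500 mm²
Σ(r_i+r_j)·cross = 27299.2500 → first moment M = |Σ|/6 = 4549.8750
R_c = M/A = 4549.8750/387.7500 = 11.7340 mm
θ = 291° = 5.078908 rad
V = θ·R_c·A = 5.078908·11.7340·387.7500 = 23108.397 mm³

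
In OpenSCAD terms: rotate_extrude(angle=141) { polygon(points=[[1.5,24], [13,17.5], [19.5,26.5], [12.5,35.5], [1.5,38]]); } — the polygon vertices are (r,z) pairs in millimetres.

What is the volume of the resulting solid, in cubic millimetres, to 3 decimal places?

Volume = 5477.893 mm³

Profile (r,z), 5 vertices: (1.5,24) (13,17.5) (19.5,26.5) (12.5,35.5) (1.5,38)
edge 0: (1.5,24)→(13,17.5)  cross = 1.5·17.5 − 13·24 = -285.7500; (r_i+r_j)·cross = 14.5·-285.7500 = -4143.3750
edge 1: (13,17.5)→(19.5,26.5)  cross = 13·26.5 − 19.5·17.5 = 3.2500; (r_i+r_j)·cross = 32.5·3.2500 = 105.6250
edge 2: (19.5,26.5)→(12.5,35.5)  cross = 19.5·35.5 − 12.5·26.5 = 361.0000; (r_i+r_j)·cross = 32·361.0000 = 11552.0000
edge 3: (12.5,35.5)→(1.5,38)  cross = 12.5·38 − 1.5·35.5 = 421.7500; (r_i+r_j)·cross = 14·421.7500 = 5904.5000
edge 4: (1.5,38)→(1.5,24)  cross = 1.5·24 − 1.5·38 = -21.0000; (r_i+r_j)·cross = 3·-21.0000 = -63.0000
Σcross = 479.2500 → A = |Σcross|/2 = 239.6250 mm²
Σ(r_i+r_j)·cross = 13355.7500 → first moment M = |Σ|/6 = 2225.9583
R_c = M/A = 2225.9583/239.6250 = 9.2893 mm
θ = 141° = 2.460914 rad
V = θ·R_c·A = 2.460914·9.2893·239.6250 = 5477.893 mm³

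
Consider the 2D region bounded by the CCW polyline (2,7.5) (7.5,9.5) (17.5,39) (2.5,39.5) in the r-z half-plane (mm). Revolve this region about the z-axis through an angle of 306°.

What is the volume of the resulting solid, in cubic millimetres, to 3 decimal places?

Profile (r,z), 4 vertices: (2,7.5) (7.5,9.5) (17.5,39) (2.5,39.5)
edge 0: (2,7.5)→(7.5,9.5)  cross = 2·9.5 − 7.5·7.5 = -37.2500; (r_i+r_j)·cross = 9.5·-37.2500 = -353.8750
edge 1: (7.5,9.5)→(17.5,39)  cross = 7.5·39 − 17.5·9.5 = 126.2500; (r_i+r_j)·cross = 25·126.2500 = 3156.2500
edge 2: (17.5,39)→(2.5,39.5)  cross = 17.5·39.5 − 2.5·39 = 593.7500; (r_i+r_j)·cross = 20·593.7500 = 11875.0000
edge 3: (2.5,39.5)→(2,7.5)  cross = 2.5·7.5 − 2·39.5 = -60.2500; (r_i+r_j)·cross = 4.5·-60.2500 = -271.1250
Σcross = 622.5000 → A = |Σcross|/2 = 311.2500 mm²
Σ(r_i+r_j)·cross = 14406.2500 → first moment M = |Σ|/6 = 2401.0417
R_c = M/A = 2401.0417/311.2500 = 7.7142 mm
θ = 306° = 5.340708 rad
V = θ·R_c·A = 5.340708·7.7142·311.2500 = 12823.261 mm³

Volume = 12823.261 mm³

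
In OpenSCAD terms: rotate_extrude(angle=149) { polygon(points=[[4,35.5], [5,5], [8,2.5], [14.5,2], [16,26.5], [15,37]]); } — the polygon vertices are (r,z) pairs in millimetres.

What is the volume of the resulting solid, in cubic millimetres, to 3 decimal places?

Volume = 9469.435 mm³

Profile (r,z), 6 vertices: (4,35.5) (5,5) (8,2.5) (14.5,2) (16,26.5) (15,37)
edge 0: (4,35.5)→(5,5)  cross = 4·5 − 5·35.5 = -157.5000; (r_i+r_j)·cross = 9·-157.5000 = -1417.5000
edge 1: (5,5)→(8,2.5)  cross = 5·2.5 − 8·5 = -27.5000; (r_i+r_j)·cross = 13·-27.5000 = -357.5000
edge 2: (8,2.5)→(14.5,2)  cross = 8·2 − 14.5·2.5 = -20.2500; (r_i+r_j)·cross = 22.5·-20.2500 = -455.6250
edge 3: (14.5,2)→(16,26.5)  cross = 14.5·26.5 − 16·2 = 352.2500; (r_i+r_j)·cross = 30.5·352.2500 = 10743.6250
edge 4: (16,26.5)→(15,37)  cross = 16·37 − 15·26.5 = 194.5000; (r_i+r_j)·cross = 31·194.5000 = 6029.5000
edge 5: (15,37)→(4,35.5)  cross = 15·35.5 − 4·37 = 384.5000; (r_i+r_j)·cross = 19·384.5000 = 7305.5000
Σcross = 726.0000 → A = |Σcross|/2 = 363.0000 mm²
Σ(r_i+r_j)·cross = 21848.0000 → first moment M = |Σ|/6 = 3641.3333
R_c = M/A = 3641.3333/363.0000 = 10.0312 mm
θ = 149° = 2.600541 rad
V = θ·R_c·A = 2.600541·10.0312·363.0000 = 9469.435 mm³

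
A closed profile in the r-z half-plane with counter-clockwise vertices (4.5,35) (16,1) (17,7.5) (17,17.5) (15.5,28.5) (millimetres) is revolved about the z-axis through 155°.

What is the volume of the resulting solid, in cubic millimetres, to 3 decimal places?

Volume = 5864.497 mm³

Profile (r,z), 5 vertices: (4.5,35) (16,1) (17,7.5) (17,17.5) (15.5,28.5)
edge 0: (4.5,35)→(16,1)  cross = 4.5·1 − 16·35 = -555.5000; (r_i+r_j)·cross = 20.5·-555.5000 = -11387.7500
edge 1: (16,1)→(17,7.5)  cross = 16·7.5 − 17·1 = 103.0000; (r_i+r_j)·cross = 33·103.0000 = 3399.0000
edge 2: (17,7.5)→(17,17.5)  cross = 17·17.5 − 17·7.5 = 170.0000; (r_i+r_j)·cross = 34·170.0000 = 5780.0000
edge 3: (17,17.5)→(15.5,28.5)  cross = 17·28.5 − 15.5·17.5 = 213.2500; (r_i+r_j)·cross = 32.5·213.2500 = 6930.6250
edge 4: (15.5,28.5)→(4.5,35)  cross = 15.5·35 − 4.5·28.5 = 414.2500; (r_i+r_j)·cross = 20·414.2500 = 8285.0000
Σcross = 345.0000 → A = |Σcross|/2 = 172.5000 mm²
Σ(r_i+r_j)·cross = 13006.8750 → first moment M = |Σ|/6 = 2167.8125
R_c = M/A = 2167.8125/172.5000 = 12.5670 mm
θ = 155° = 2.705260 rad
V = θ·R_c·A = 2.705260·12.5670·172.5000 = 5864.497 mm³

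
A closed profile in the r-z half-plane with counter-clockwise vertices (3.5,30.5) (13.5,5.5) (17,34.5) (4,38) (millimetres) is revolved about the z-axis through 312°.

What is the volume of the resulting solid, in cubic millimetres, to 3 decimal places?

Volume = 13855.549 mm³

Profile (r,z), 4 vertices: (3.5,30.5) (13.5,5.5) (17,34.5) (4,38)
edge 0: (3.5,30.5)→(13.5,5.5)  cross = 3.5·5.5 − 13.5·30.5 = -392.5000; (r_i+r_j)·cross = 17·-392.5000 = -6672.5000
edge 1: (13.5,5.5)→(17,34.5)  cross = 13.5·34.5 − 17·5.5 = 372.2500; (r_i+r_j)·cross = 30.5·372.2500 = 11353.6250
edge 2: (17,34.5)→(4,38)  cross = 17·38 − 4·34.5 = 508.0000; (r_i+r_j)·cross = 21·508.0000 = 10668.0000
edge 3: (4,38)→(3.5,30.5)  cross = 4·30.5 − 3.5·38 = -11.0000; (r_i+r_j)·cross = 7.5·-11.0000 = -82.5000
Σcross = 476.7500 → A = |Σcross|/2 = 238.3750 mm²
Σ(r_i+r_j)·cross = 15266.6250 → first moment M = |Σ|/6 = 2544.4375
R_c = M/A = 2544.4375/238.3750 = 10.6741 mm
θ = 312° = 5.445427 rad
V = θ·R_c·A = 5.445427·10.6741·238.3750 = 13855.549 mm³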